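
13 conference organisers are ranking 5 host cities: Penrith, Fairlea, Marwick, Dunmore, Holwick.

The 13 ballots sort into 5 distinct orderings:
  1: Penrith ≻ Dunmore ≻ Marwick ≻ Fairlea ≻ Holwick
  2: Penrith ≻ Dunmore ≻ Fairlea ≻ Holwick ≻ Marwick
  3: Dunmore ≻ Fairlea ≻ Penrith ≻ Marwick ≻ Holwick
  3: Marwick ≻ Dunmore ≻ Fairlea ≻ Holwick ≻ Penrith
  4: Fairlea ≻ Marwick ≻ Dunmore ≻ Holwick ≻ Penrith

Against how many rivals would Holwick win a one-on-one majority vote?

1

Holwick against each rival (13 organisers):
Holwick vs Penrith: Holwick, 7–6.
Holwick vs Fairlea: Holwick is ranked higher on 0 ballots, Fairlea on 13. Fairlea wins 13–0.
Holwick vs Marwick: 2 for Holwick, 11 for Marwick — Marwick by 11–2.
Holwick–Dunmore: Dunmore 13–0.
Holwick beats Penrith; loses to Fairlea, Marwick, Dunmore — 1 pairwise win.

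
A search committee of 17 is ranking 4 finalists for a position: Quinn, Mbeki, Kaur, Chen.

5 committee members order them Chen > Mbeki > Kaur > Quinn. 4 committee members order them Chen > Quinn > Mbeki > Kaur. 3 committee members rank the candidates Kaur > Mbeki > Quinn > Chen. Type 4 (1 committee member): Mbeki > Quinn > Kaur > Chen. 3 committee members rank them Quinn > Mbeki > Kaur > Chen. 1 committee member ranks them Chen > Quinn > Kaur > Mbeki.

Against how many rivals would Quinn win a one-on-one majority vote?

1

Quinn against each rival (17 committee members):
Quinn vs Mbeki: 8 to 9, Mbeki.
Quinn–Kaur: Quinn 9–8.
Quinn vs Chen: 7 to 10, Chen.
Quinn beats Kaur; loses to Mbeki, Chen — 1 pairwise win.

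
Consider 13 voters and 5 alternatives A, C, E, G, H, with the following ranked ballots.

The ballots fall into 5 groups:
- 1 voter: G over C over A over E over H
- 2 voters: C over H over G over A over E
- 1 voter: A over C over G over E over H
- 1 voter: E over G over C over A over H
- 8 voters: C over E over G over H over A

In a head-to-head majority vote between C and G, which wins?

Ballots ranking C above G: 2 + 1 + 8 = 11.
Ballots ranking G above C: 13 − 11 = 2.
C wins the head-to-head 11–2.

C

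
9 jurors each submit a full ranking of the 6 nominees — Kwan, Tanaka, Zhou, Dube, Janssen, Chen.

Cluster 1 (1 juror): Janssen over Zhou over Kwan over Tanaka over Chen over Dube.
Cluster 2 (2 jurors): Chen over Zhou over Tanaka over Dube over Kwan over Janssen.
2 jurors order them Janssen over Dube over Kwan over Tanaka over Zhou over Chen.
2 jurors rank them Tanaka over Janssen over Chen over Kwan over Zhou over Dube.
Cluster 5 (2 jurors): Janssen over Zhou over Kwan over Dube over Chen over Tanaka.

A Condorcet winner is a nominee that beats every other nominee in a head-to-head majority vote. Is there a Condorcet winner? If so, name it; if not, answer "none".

Pairwise majorities:
Kwan vs Tanaka: Kwan, 5–4.
Kwan vs Zhou: Zhou wins 5–4.
Kwan vs Dube: Kwan wins 5–4.
Kwan vs Janssen: Janssen wins 7–2.
Kwan–Chen: Kwan 5–4.
Tanaka vs Zhou: Zhou, 5–4.
Tanaka vs Dube: Tanaka, 5–4.
Tanaka vs Janssen: Janssen, 5–4.
Tanaka–Chen: Tanaka 5–4.
Zhou–Dube: Zhou 7–2.
Zhou–Janssen: Janssen 7–2.
Zhou–Chen: Zhou 5–4.
Dube–Janssen: Janssen 7–2.
Dube–Chen: Chen 5–4.
Janssen–Chen: Janssen 7–2.
Janssen defeats every rival head-to-head and is the Condorcet winner.

Janssen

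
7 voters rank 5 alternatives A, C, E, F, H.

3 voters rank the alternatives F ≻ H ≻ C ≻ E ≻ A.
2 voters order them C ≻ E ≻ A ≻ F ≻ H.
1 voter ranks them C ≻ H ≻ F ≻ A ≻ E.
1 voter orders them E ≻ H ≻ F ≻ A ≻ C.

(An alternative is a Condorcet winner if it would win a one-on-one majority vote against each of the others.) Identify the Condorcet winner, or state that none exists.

F

Head-to-head results (7 voters):
A vs C: 1 for A, 6 for C — C by 6–1.
A vs E: A is ranked higher on 1 ballot, E on 6. E wins 6–1.
A vs F: A preferred on 2 ballots; F wins 5–2.
A vs H: 2 for A, 5 for H — H by 5–2.
C vs E: 3+2+1 = 6 for C, 1 for E — C by 6–1.
C vs F: C is ranked higher on 2+1 = 3 ballots, F on 4. F wins 4–3.
C vs H: 3 to 4, H.
E vs F: 2+1 = 3 for E, 4 for F — F by 4–3.
E vs H: 3 to 4, H.
F vs H: F preferred on 3+2 = 5 ballots; F wins 5–2.
F wins every pairwise contest, so F is the Condorcet winner.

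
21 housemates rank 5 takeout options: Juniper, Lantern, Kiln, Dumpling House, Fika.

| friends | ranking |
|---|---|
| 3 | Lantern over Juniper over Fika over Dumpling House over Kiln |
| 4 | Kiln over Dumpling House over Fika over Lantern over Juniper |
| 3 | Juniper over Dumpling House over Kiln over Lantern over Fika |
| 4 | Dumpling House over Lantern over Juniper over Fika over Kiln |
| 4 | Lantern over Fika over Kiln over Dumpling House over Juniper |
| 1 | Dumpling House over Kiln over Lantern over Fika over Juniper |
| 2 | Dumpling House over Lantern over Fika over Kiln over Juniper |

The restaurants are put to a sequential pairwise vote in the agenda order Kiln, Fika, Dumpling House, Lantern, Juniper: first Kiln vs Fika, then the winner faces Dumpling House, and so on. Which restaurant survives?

Dumpling House

Round 1: Kiln vs Fika — 8–13, Fika advances.
Round 2: Fika vs Dumpling House — 7–14, Dumpling House advances.
Round 3: Dumpling House vs Lantern — 14–7, Dumpling House advances.
Round 4: Dumpling House vs Juniper — 15–6, Dumpling House advances.
Dumpling House survives the agenda.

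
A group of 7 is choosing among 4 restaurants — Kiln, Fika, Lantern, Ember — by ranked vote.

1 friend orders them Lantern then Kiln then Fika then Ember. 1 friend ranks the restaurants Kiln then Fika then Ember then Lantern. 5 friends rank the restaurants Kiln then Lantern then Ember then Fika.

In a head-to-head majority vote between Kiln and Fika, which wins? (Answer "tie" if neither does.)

Ballots ranking Kiln above Fika: 1 + 1 + 5 = 7.
Ballots ranking Fika above Kiln: 7 − 7 = 0.
Kiln wins the head-to-head 7–0.

Kiln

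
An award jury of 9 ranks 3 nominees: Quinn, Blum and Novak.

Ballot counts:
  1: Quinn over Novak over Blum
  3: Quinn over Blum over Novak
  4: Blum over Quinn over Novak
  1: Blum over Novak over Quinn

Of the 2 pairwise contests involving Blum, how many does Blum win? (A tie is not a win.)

2

Blum against each rival (9 jurors):
Blum vs Quinn: Blum, 5–4.
Blum vs Novak: 8 to 1, Blum.
Blum beats Quinn, Novak — 2 pairwise wins.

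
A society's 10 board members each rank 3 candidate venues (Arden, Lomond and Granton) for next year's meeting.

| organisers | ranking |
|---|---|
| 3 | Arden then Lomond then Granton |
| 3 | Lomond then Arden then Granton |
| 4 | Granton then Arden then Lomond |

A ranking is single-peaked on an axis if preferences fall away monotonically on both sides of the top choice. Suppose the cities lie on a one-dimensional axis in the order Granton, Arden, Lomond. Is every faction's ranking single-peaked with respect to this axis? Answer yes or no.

yes

Axis positions: Granton=1, Arden=2, Lomond=3.
Faction 1 (peak Arden at position 2): ranking walks positions 2-3-1, expanding outward from the peak — single-peaked.
Faction 2 (peak Lomond at position 3): ranking walks positions 3-2-1, expanding outward from the peak — single-peaked.
Faction 3 (peak Granton at position 1): ranking walks positions 1-2-3, expanding outward from the peak — single-peaked.
Every ranking is single-peaked on this axis.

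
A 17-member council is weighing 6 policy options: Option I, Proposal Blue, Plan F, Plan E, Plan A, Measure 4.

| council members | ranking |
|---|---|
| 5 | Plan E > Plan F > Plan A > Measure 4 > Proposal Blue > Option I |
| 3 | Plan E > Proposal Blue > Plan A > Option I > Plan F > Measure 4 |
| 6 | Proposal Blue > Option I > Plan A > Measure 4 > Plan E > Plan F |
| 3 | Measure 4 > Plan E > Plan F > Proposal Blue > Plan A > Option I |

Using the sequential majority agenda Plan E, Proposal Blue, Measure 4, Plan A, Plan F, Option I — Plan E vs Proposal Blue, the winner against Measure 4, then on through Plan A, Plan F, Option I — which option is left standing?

Round 1: Plan E vs Proposal Blue — 11–6, Plan E advances.
Round 2: Plan E vs Measure 4 — 8–9, Measure 4 advances.
Round 3: Measure 4 vs Plan A — 3–14, Plan A advances.
Round 4: Plan A vs Plan F — 9–8, Plan A advances.
Round 5: Plan A vs Option I — 11–6, Plan A advances.
Plan A survives the agenda.

Plan A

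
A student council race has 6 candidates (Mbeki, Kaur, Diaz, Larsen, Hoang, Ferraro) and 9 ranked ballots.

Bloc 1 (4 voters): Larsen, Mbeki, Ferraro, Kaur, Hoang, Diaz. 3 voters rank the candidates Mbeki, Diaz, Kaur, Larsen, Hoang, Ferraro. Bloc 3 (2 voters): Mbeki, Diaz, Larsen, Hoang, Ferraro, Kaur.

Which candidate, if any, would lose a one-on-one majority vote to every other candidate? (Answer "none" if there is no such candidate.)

Pairwise majorities:
Mbeki vs Kaur: Mbeki wins 9–0.
Mbeki vs Diaz: Mbeki preferred on 4+3+2 = 9 ballots; Mbeki wins 9–0.
Mbeki vs Larsen: Mbeki wins 5–4.
Mbeki vs Hoang: Mbeki wins 9–0.
Mbeki–Ferraro: Mbeki 9–0.
Kaur vs Diaz: Diaz, 5–4.
Kaur vs Larsen: Larsen wins 6–3.
Kaur vs Hoang: 4+3 = 7 for Kaur, 2 for Hoang — Kaur by 7–2.
Kaur vs Ferraro: Kaur preferred on 3 ballots; Ferraro wins 6–3.
Diaz vs Larsen: 3+2 = 5 for Diaz, 4 for Larsen — Diaz by 5–4.
Diaz vs Hoang: Diaz is ranked higher on 3+2 = 5 ballots, Hoang on 4. Diaz wins 5–4.
Diaz vs Ferraro: Diaz wins 5–4.
Larsen vs Hoang: Larsen wins 9–0.
Larsen vs Ferraro: Larsen, 9–0.
Hoang vs Ferraro: Hoang, 5–4.
Each candidate has at least one pairwise win (Mbeki beats Kaur; Kaur beats Hoang; Diaz beats Kaur; Larsen beats Kaur; Hoang beats Ferraro; Ferraro beats Kaur) — no Condorcet loser.

none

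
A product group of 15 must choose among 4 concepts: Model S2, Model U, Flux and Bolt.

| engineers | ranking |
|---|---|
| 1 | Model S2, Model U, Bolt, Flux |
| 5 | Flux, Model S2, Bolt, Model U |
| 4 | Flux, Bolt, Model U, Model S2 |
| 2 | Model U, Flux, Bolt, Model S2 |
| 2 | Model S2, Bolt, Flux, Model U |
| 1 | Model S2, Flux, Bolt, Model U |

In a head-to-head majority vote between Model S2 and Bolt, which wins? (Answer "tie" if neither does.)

Model S2

Ballots ranking Model S2 above Bolt: 1 + 5 + 2 + 1 = 9.
Ballots ranking Bolt above Model S2: 15 − 9 = 6.
Model S2 wins the head-to-head 9–6.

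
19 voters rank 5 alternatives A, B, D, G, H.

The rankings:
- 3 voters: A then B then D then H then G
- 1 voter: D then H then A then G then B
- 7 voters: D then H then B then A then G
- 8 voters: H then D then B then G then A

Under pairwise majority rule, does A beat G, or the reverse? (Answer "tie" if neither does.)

Ballots ranking A above G: 3 + 1 + 7 = 11.
Ballots ranking G above A: 19 − 11 = 8.
A wins the head-to-head 11–8.

A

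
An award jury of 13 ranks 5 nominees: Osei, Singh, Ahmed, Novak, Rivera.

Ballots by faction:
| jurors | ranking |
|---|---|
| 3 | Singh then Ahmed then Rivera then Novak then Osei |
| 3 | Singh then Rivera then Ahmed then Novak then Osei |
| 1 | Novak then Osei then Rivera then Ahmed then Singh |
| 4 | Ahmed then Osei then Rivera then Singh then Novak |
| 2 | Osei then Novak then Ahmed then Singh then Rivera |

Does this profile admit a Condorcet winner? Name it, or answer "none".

Ahmed

Pairwise majorities:
Osei vs Singh: Osei preferred on 1+4+2 = 7 ballots; Osei wins 7–6.
Osei vs Ahmed: Osei preferred on 1+2 = 3 ballots; Ahmed wins 10–3.
Osei–Novak: Novak 7–6.
Osei–Rivera: Osei 7–6.
Singh vs Ahmed: 3+3 = 6 for Singh, 7 for Ahmed — Ahmed by 7–6.
Singh vs Novak: Singh is ranked higher on 3+3+4 = 10 ballots, Novak on 3. Singh wins 10–3.
Singh vs Rivera: Singh, 8–5.
Ahmed vs Novak: Ahmed, 10–3.
Ahmed vs Rivera: 3+4+2 = 9 for Ahmed, 4 for Rivera — Ahmed by 9–4.
Novak vs Rivera: Rivera wins 10–3.
Ahmed defeats every rival head-to-head and is the Condorcet winner.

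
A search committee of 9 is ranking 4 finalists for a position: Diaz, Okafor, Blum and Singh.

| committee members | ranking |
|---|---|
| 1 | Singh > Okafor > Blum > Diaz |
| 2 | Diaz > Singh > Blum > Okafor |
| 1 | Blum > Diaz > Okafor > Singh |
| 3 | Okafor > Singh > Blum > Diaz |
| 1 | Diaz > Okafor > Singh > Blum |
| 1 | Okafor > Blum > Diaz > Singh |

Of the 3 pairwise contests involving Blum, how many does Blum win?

Blum against each rival (9 committee members):
Blum vs Diaz: Blum wins 6–3.
Blum vs Okafor: Blum is ranked higher on 2+1 = 3 ballots, Okafor on 6. Okafor wins 6–3.
Blum vs Singh: Blum preferred on 1+1 = 2 ballots; Singh wins 7–2.
Blum beats Diaz; loses to Okafor, Singh — 1 pairwise win.

1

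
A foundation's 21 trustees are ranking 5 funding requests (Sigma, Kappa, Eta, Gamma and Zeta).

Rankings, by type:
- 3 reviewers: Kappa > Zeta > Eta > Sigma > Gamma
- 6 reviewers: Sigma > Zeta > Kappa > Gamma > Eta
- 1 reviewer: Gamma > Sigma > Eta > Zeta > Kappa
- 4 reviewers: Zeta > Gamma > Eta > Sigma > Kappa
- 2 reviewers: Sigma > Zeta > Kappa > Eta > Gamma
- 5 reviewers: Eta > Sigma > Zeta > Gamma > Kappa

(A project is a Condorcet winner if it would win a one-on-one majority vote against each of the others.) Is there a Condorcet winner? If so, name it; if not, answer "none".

Pairwise majorities:
Sigma vs Kappa: Sigma is ranked higher on 6+1+4+2+5 = 18 ballots, Kappa on 3. Sigma wins 18–3.
Sigma vs Eta: 6+1+2 = 9 for Sigma, 12 for Eta — Eta by 12–9.
Sigma vs Gamma: 16 to 5, Sigma.
Sigma vs Zeta: Sigma wins 14–7.
Kappa–Eta: Kappa 11–10.
Kappa–Gamma: Kappa 11–10.
Kappa–Zeta: Zeta 18–3.
Eta vs Gamma: Eta is ranked higher on 3+2+5 = 10 ballots, Gamma on 11. Gamma wins 11–10.
Eta vs Zeta: Zeta wins 15–6.
Gamma–Zeta: Zeta 20–1.
Every project loses at least once (Sigma loses to Eta; Kappa loses to Sigma; Eta loses to Kappa; Gamma loses to Sigma; Zeta loses to Sigma). The majority relation contains the cycle Sigma → Kappa → Eta → Sigma, so there is no Condorcet winner.

none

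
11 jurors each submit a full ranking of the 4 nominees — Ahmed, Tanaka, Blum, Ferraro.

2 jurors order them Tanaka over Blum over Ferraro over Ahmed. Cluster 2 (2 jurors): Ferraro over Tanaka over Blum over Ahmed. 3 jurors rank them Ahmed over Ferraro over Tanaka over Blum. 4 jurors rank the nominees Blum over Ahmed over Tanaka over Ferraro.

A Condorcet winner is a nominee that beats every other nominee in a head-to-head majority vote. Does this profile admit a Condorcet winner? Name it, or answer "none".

Head-to-head results (11 jurors):
Ahmed vs Tanaka: Ahmed wins 7–4.
Ahmed–Blum: Blum 8–3.
Ahmed vs Ferraro: Ahmed wins 7–4.
Tanaka vs Blum: Tanaka, 7–4.
Tanaka vs Ferraro: Tanaka, 6–5.
Blum vs Ferraro: Blum, 6–5.
No nominee is unbeaten: Ahmed loses to Blum; Tanaka loses to Ahmed; Blum loses to Tanaka; Ferraro loses to Ahmed. In particular Ahmed → Tanaka → Blum → Ahmed is a majority cycle — no Condorcet winner exists.

none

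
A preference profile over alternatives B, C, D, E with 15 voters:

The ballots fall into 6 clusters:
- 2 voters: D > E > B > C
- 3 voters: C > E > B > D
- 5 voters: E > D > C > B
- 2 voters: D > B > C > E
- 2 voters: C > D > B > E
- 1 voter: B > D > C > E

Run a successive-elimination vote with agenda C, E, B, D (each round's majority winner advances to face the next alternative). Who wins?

Round 1: C vs E — 8–7, C advances.
Round 2: C vs B — 10–5, C advances.
Round 3: C vs D — 5–10, D advances.
D survives the agenda.

D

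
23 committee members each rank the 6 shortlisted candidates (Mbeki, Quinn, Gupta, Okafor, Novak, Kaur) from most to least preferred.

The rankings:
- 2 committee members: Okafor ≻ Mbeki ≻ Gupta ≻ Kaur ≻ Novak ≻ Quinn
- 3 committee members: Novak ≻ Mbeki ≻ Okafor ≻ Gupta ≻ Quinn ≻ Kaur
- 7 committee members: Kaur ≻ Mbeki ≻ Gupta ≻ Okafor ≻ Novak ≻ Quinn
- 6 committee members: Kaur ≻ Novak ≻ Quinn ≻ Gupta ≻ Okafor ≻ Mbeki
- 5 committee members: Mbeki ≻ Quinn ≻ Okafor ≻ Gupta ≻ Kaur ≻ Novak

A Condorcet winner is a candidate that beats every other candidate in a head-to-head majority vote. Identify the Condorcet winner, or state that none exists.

Kaur

Head-to-head results (23 committee members):
Mbeki vs Quinn: Mbeki preferred on 2+3+7+5 = 17 ballots; Mbeki wins 17–6.
Mbeki vs Gupta: 2+3+7+5 = 17 for Mbeki, 6 for Gupta — Mbeki by 17–6.
Mbeki vs Okafor: Mbeki is ranked higher on 3+7+5 = 15 ballots, Okafor on 8. Mbeki wins 15–8.
Mbeki vs Novak: 2+7+5 = 14 for Mbeki, 9 for Novak — Mbeki by 14–9.
Mbeki vs Kaur: Mbeki is ranked higher on 2+3+5 = 10 ballots, Kaur on 13. Kaur wins 13–10.
Quinn vs Gupta: 11 to 12, Gupta.
Quinn vs Okafor: Quinn preferred on 6+5 = 11 ballots; Okafor wins 12–11.
Quinn vs Novak: 5 to 18, Novak.
Quinn vs Kaur: Quinn preferred on 3+5 = 8 ballots; Kaur wins 15–8.
Gupta vs Okafor: Gupta is ranked higher on 7+6 = 13 ballots, Okafor on 10. Gupta wins 13–10.
Gupta vs Novak: 2+7+5 = 14 for Gupta, 9 for Novak — Gupta by 14–9.
Gupta vs Kaur: Gupta preferred on 2+3+5 = 10 ballots; Kaur wins 13–10.
Okafor vs Novak: 2+7+5 = 14 for Okafor, 9 for Novak — Okafor by 14–9.
Okafor vs Kaur: Okafor is ranked higher on 2+3+5 = 10 ballots, Kaur on 13. Kaur wins 13–10.
Novak vs Kaur: 3 for Novak, 20 for Kaur — Kaur by 20–3.
Kaur defeats every rival head-to-head and is the Condorcet winner.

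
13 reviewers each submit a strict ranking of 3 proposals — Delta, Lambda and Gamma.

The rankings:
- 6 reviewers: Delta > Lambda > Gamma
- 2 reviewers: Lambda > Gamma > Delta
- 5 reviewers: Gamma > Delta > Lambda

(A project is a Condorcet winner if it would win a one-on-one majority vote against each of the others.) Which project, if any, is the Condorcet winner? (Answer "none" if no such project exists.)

Pairwise majorities:
Delta vs Lambda: Delta is ranked higher on 6+5 = 11 ballots, Lambda on 2. Delta wins 11–2.
Delta vs Gamma: Delta preferred on 6 ballots; Gamma wins 7–6.
Lambda vs Gamma: 6+2 = 8 for Lambda, 5 for Gamma — Lambda by 8–5.
No project is unbeaten: Delta loses to Gamma; Lambda loses to Delta; Gamma loses to Lambda. In particular Delta beats Lambda beats Gamma beats Delta is a majority cycle — no Condorcet winner exists.

none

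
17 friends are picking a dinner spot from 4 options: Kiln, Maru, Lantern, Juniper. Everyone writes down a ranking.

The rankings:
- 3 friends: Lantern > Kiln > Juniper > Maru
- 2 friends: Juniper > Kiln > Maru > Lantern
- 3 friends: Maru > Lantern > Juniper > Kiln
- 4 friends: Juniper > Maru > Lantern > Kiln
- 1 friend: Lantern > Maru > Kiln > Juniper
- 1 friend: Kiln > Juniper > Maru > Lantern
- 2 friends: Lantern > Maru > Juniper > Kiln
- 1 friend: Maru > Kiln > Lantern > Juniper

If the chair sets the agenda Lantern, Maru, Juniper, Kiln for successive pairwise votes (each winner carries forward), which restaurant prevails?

Round 1: Lantern vs Maru — 6–11, Maru advances.
Round 2: Maru vs Juniper — 7–10, Juniper advances.
Round 3: Juniper vs Kiln — 11–6, Juniper advances.
The agenda winner is Juniper.

Juniper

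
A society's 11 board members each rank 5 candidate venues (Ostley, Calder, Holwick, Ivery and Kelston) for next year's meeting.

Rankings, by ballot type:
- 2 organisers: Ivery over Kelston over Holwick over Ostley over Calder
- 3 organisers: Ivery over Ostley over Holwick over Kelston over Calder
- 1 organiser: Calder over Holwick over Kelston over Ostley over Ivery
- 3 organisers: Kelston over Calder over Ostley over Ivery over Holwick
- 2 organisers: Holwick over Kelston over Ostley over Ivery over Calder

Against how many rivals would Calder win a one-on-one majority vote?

Calder against each rival (11 organisers):
Calder vs Ostley: Calder is ranked higher on 1+3 = 4 ballots, Ostley on 7. Ostley wins 7–4.
Calder vs Holwick: Holwick, 7–4.
Calder vs Ivery: Ivery, 7–4.
Calder vs Kelston: Calder preferred on 1 ballot; Kelston wins 10–1.
Calder beats no one; loses to Ostley, Holwick, Ivery, Kelston — 0 pairwise wins.

0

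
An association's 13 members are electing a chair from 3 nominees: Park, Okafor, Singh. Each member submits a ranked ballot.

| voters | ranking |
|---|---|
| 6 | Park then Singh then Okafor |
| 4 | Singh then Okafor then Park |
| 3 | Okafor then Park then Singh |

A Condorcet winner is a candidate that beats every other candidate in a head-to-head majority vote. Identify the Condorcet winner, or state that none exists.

none

Check each pair by majority over 13 ballots:
Park vs Okafor: Park is ranked higher on 6 ballots, Okafor on 7. Okafor wins 7–6.
Park vs Singh: Park, 9–4.
Okafor–Singh: Singh 10–3.
No candidate is unbeaten: Park loses to Okafor; Okafor loses to Singh; Singh loses to Park. In particular Park beats Singh beats Okafor beats Park is a majority cycle — no Condorcet winner exists.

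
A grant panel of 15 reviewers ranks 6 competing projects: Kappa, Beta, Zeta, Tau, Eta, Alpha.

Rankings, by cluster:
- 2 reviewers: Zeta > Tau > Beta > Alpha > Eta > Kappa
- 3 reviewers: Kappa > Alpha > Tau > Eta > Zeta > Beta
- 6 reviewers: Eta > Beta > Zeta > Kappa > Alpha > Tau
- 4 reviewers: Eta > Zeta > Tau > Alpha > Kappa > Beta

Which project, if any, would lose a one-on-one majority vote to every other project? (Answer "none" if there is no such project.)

Head-to-head results (15 reviewers):
Kappa vs Beta: Beta, 8–7.
Kappa vs Zeta: Zeta wins 12–3.
Kappa vs Tau: Kappa wins 9–6.
Kappa vs Eta: 3 for Kappa, 12 for Eta — Eta by 12–3.
Kappa vs Alpha: Kappa preferred on 3+6 = 9 ballots; Kappa wins 9–6.
Beta vs Zeta: Beta preferred on 6 ballots; Zeta wins 9–6.
Beta vs Tau: Beta is ranked higher on 6 ballots, Tau on 9. Tau wins 9–6.
Beta vs Eta: Beta is ranked higher on 2 ballots, Eta on 13. Eta wins 13–2.
Beta vs Alpha: Beta wins 8–7.
Zeta vs Tau: Zeta wins 12–3.
Zeta vs Eta: Zeta is ranked higher on 2 ballots, Eta on 13. Eta wins 13–2.
Zeta–Alpha: Zeta 12–3.
Tau–Eta: Eta 10–5.
Tau vs Alpha: Alpha, 9–6.
Eta vs Alpha: Eta preferred on 6+4 = 10 ballots; Eta wins 10–5.
Each project has at least one pairwise win (Kappa beats Tau; Beta beats Kappa; Zeta beats Kappa; Tau beats Beta; Eta beats Kappa; Alpha beats Tau) — no Condorcet loser.

none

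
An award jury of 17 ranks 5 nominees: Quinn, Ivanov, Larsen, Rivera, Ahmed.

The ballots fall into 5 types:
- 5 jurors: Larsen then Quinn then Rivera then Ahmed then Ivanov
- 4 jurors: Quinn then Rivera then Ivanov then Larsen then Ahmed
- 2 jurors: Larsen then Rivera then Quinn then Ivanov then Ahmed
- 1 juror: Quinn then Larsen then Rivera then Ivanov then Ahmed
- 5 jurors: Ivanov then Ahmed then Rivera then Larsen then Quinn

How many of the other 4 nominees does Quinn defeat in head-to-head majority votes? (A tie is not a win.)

3

Quinn against each rival (17 jurors):
Quinn vs Ivanov: Quinn, 12–5.
Quinn vs Larsen: 5 to 12, Larsen.
Quinn vs Rivera: 10 to 7, Quinn.
Quinn vs Ahmed: Quinn is ranked higher on 5+4+2+1 = 12 ballots, Ahmed on 5. Quinn wins 12–5.
Quinn beats Ivanov, Rivera, Ahmed; loses to Larsen — 3 pairwise wins.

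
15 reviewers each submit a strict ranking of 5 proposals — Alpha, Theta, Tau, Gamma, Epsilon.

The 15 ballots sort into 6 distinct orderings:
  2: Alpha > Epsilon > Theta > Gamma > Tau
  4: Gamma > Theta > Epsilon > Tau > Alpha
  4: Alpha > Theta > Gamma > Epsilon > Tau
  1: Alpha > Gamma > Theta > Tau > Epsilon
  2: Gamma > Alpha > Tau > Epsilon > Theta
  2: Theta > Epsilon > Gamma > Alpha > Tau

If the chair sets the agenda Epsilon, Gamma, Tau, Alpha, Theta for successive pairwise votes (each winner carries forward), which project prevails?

Theta

Round 1: Epsilon vs Gamma — 4–11, Gamma advances.
Round 2: Gamma vs Tau — 15–0, Gamma advances.
Round 3: Gamma vs Alpha — 8–7, Gamma advances.
Round 4: Gamma vs Theta — 7–8, Theta advances.
Theta survives the agenda.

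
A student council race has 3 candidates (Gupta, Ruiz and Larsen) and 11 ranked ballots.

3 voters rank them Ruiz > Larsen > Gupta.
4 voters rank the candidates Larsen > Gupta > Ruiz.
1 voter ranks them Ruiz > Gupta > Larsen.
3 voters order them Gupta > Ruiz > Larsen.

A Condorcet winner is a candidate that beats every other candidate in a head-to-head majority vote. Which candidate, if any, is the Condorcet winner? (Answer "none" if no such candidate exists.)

none

Check each pair by majority over 11 ballots:
Gupta–Ruiz: Gupta 7–4.
Gupta vs Larsen: Larsen, 7–4.
Ruiz vs Larsen: 7 to 4, Ruiz.
No candidate is unbeaten: Gupta loses to Larsen; Ruiz loses to Gupta; Larsen loses to Ruiz. In particular Gupta → Ruiz → Larsen → Gupta is a majority cycle — no Condorcet winner exists.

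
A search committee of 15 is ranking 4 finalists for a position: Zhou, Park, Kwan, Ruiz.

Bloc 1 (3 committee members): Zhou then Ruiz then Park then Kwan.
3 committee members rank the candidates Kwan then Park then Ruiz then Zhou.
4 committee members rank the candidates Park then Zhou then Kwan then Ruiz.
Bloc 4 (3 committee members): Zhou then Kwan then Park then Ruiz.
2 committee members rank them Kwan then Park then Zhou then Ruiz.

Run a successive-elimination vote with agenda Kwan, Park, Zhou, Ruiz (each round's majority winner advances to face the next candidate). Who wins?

Zhou

Round 1: Kwan vs Park — 8–7, Kwan advances.
Round 2: Kwan vs Zhou — 5–10, Zhou advances.
Round 3: Zhou vs Ruiz — 12–3, Zhou advances.
Zhou survives the agenda.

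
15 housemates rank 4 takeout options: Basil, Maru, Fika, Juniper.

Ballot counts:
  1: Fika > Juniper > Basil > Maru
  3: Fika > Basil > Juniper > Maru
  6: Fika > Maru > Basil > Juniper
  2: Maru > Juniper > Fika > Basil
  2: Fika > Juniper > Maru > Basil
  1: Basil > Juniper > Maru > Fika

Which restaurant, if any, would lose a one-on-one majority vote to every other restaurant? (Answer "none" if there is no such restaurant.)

Juniper

Head-to-head results (15 friends):
Basil vs Maru: 1+3+1 = 5 for Basil, 10 for Maru — Maru by 10–5.
Basil vs Fika: Basil is ranked higher on 1 ballot, Fika on 14. Fika wins 14–1.
Basil vs Juniper: 10 to 5, Basil.
Maru vs Fika: Fika wins 12–3.
Maru vs Juniper: Maru is ranked higher on 6+2 = 8 ballots, Juniper on 7. Maru wins 8–7.
Fika vs Juniper: Fika wins 12–3.
Only Juniper has no wins; Juniper is the Condorcet loser.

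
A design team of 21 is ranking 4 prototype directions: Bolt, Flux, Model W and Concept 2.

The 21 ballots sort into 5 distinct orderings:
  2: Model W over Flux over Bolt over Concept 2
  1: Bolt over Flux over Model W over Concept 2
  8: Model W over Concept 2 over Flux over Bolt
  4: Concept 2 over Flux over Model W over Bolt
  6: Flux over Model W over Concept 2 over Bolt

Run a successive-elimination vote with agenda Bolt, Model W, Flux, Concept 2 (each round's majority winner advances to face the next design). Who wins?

Concept 2

Round 1: Bolt vs Model W — 1–20, Model W advances.
Round 2: Model W vs Flux — 10–11, Flux advances.
Round 3: Flux vs Concept 2 — 9–12, Concept 2 advances.
The agenda winner is Concept 2.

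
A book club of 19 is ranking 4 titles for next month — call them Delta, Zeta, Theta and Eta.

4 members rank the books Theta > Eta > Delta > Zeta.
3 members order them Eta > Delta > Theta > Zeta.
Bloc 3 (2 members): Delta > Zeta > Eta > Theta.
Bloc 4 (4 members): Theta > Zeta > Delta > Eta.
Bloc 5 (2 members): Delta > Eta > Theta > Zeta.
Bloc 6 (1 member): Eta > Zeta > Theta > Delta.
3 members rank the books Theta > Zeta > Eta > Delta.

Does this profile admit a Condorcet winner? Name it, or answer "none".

Theta

Pairwise majorities:
Delta vs Zeta: 11 to 8, Delta.
Delta vs Theta: Theta wins 12–7.
Delta vs Eta: 2+4+2 = 8 for Delta, 11 for Eta — Eta by 11–8.
Zeta vs Theta: Theta wins 16–3.
Zeta vs Eta: 9 to 10, Eta.
Theta vs Eta: Theta, 11–8.
Only Theta has no losses; Theta is the Condorcet winner.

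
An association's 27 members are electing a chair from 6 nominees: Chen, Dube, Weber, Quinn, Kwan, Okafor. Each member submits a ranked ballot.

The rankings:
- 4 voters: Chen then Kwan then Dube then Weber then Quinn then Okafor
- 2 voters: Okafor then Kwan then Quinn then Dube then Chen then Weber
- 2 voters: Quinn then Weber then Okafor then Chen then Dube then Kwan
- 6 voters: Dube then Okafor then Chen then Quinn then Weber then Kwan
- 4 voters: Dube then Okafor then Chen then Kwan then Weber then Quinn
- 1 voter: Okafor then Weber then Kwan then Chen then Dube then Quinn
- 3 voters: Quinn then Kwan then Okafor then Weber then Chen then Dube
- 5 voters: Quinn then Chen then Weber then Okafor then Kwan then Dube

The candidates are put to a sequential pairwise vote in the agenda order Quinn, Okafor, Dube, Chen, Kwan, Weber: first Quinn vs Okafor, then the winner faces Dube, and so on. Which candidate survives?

Round 1: Quinn vs Okafor — 14–13, Quinn advances.
Round 2: Quinn vs Dube — 12–15, Dube advances.
Round 3: Dube vs Chen — 12–15, Chen advances.
Round 4: Chen vs Kwan — 21–6, Chen advances.
Round 5: Chen vs Weber — 21–6, Chen advances.
The agenda winner is Chen.

Chen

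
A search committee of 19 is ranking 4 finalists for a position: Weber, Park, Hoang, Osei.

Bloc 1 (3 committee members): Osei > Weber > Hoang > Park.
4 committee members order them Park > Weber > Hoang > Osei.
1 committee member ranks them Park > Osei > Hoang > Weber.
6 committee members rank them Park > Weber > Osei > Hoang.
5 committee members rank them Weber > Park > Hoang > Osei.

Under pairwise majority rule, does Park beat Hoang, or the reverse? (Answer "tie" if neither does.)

Ballots ranking Park above Hoang: 4 + 1 + 6 + 5 = 16.
Ballots ranking Hoang above Park: 19 − 16 = 3.
Park wins the head-to-head 16–3.

Park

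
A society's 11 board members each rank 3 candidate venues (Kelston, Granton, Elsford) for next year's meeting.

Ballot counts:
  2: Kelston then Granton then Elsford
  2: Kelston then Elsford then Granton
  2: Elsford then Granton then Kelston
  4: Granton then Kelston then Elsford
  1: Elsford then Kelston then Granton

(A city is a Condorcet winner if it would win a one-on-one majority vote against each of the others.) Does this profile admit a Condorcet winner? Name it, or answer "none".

Granton

Pairwise majorities:
Kelston–Granton: Granton 6–5.
Kelston vs Elsford: Kelston, 8–3.
Granton vs Elsford: Granton, 6–5.
Only Granton has no losses; Granton is the Condorcet winner.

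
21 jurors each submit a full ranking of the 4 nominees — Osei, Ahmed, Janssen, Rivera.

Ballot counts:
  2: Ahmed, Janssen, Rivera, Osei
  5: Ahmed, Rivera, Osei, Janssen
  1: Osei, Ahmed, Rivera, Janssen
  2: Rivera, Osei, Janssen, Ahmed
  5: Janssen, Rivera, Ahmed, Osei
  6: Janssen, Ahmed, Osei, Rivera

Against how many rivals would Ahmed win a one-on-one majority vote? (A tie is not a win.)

Ahmed against each rival (21 jurors):
Ahmed vs Osei: Ahmed wins 18–3.
Ahmed vs Janssen: Ahmed preferred on 2+5+1 = 8 ballots; Janssen wins 13–8.
Ahmed vs Rivera: Ahmed preferred on 2+5+1+6 = 14 ballots; Ahmed wins 14–7.
Ahmed beats Osei, Rivera; loses to Janssen — 2 pairwise wins.

2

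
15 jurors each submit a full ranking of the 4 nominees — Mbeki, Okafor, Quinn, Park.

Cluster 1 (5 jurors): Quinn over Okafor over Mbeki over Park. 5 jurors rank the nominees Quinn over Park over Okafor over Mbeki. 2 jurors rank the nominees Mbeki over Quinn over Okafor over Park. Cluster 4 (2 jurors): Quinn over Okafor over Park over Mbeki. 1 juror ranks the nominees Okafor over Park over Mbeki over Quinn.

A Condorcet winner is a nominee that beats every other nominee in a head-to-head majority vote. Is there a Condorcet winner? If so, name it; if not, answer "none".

Pairwise majorities:
Mbeki vs Okafor: Okafor, 13–2.
Mbeki vs Quinn: Quinn wins 12–3.
Mbeki vs Park: Park wins 8–7.
Okafor vs Quinn: Quinn wins 14–1.
Okafor–Park: Okafor 10–5.
Quinn vs Park: Quinn, 14–1.
Quinn beats each of Mbeki, Okafor, Park — Quinn is the Condorcet winner.

Quinn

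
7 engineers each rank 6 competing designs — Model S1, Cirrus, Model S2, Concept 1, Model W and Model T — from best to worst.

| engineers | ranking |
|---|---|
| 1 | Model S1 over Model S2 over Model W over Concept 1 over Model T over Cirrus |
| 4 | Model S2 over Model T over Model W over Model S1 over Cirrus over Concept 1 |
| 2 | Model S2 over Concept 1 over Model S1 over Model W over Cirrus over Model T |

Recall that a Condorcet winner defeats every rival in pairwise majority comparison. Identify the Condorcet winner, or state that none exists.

Model S2

Pairwise majorities:
Model S1 vs Cirrus: Model S1, 7–0.
Model S1 vs Model S2: 1 for Model S1, 6 for Model S2 — Model S2 by 6–1.
Model S1 vs Concept 1: Model S1 wins 5–2.
Model S1 vs Model W: Model S1 preferred on 1+2 = 3 ballots; Model W wins 4–3.
Model S1 vs Model T: 1+2 = 3 for Model S1, 4 for Model T — Model T by 4–3.
Cirrus vs Model S2: Model S2 wins 7–0.
Cirrus vs Concept 1: Cirrus wins 4–3.
Cirrus vs Model W: Model W wins 7–0.
Cirrus vs Model T: Model T, 5–2.
Model S2 vs Concept 1: 7 to 0, Model S2.
Model S2 vs Model W: 1+4+2 = 7 for Model S2, 0 for Model W — Model S2 by 7–0.
Model S2 vs Model T: 7 to 0, Model S2.
Concept 1–Model W: Model W 5–2.
Concept 1 vs Model T: 3 to 4, Model T.
Model W vs Model T: Model W preferred on 1+2 = 3 ballots; Model T wins 4–3.
Model S2 beats each of Model S1, Cirrus, Concept 1, Model W, Model T — Model S2 is the Condorcet winner.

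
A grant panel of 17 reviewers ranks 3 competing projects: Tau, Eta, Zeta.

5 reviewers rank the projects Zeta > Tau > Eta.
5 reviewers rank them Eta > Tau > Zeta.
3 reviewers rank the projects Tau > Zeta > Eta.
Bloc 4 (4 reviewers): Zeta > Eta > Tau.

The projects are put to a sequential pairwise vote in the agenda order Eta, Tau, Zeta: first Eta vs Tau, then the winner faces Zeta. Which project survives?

Round 1: Eta vs Tau — 9–8, Eta advances.
Round 2: Eta vs Zeta — 5–12, Zeta advances.
Zeta survives the agenda.

Zeta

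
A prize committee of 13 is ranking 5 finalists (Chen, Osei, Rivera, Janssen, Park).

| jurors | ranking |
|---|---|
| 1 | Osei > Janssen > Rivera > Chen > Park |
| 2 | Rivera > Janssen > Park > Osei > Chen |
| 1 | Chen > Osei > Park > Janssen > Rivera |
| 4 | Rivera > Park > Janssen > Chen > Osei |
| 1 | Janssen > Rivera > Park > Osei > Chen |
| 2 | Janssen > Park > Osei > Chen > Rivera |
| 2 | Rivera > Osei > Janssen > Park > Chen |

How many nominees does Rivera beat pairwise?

4

Rivera against each rival (13 jurors):
Rivera vs Chen: Rivera is ranked higher on 1+2+4+1+2 = 10 ballots, Chen on 3. Rivera wins 10–3.
Rivera vs Osei: Rivera is ranked higher on 2+4+1+2 = 9 ballots, Osei on 4. Rivera wins 9–4.
Rivera vs Janssen: 2+4+2 = 8 for Rivera, 5 for Janssen — Rivera by 8–5.
Rivera vs Park: Rivera preferred on 1+2+4+1+2 = 10 ballots; Rivera wins 10–3.
Rivera beats Chen, Osei, Janssen, Park — 4 pairwise wins.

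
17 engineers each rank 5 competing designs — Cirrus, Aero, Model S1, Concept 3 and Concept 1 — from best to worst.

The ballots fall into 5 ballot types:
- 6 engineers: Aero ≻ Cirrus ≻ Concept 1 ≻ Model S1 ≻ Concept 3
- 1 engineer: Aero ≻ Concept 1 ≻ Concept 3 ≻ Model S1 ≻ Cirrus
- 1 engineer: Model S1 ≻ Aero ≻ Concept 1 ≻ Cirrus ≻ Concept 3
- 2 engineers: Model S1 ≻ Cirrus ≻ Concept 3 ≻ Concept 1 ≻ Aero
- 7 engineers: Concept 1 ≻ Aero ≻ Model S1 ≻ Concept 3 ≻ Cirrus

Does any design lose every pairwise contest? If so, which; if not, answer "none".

Pairwise majorities:
Cirrus vs Aero: Cirrus preferred on 2 ballots; Aero wins 15–2.
Cirrus–Model S1: Model S1 11–6.
Cirrus vs Concept 3: 9 to 8, Cirrus.
Cirrus vs Concept 1: Cirrus preferred on 6+2 = 8 ballots; Concept 1 wins 9–8.
Aero–Model S1: Aero 14–3.
Aero vs Concept 3: Aero, 15–2.
Aero vs Concept 1: 8 to 9, Concept 1.
Model S1–Concept 3: Model S1 16–1.
Model S1 vs Concept 1: 3 to 14, Concept 1.
Concept 3 vs Concept 1: 2 for Concept 3, 15 for Concept 1 — Concept 1 by 15–2.
Concept 3 loses to every other design — it is the Condorcet loser.

Concept 3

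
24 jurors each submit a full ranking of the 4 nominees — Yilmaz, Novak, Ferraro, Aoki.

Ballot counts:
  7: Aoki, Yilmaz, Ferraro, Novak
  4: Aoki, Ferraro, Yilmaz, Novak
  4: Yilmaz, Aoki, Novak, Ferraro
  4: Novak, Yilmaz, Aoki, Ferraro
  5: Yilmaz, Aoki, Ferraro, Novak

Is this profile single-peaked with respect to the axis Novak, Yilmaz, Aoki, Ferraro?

Axis positions: Novak=1, Yilmaz=2, Aoki=3, Ferraro=4.
Bloc 1 (peak Aoki at position 3): ranking walks positions 3-2-4-1, expanding outward from the peak — single-peaked.
Bloc 2 (peak Aoki at position 3): ranking walks positions 3-4-2-1, expanding outward from the peak — single-peaked.
Bloc 3 (peak Yilmaz at position 2): ranking walks positions 2-3-1-4, expanding outward from the peak — single-peaked.
Bloc 4 (peak Novak at position 1): ranking walks positions 1-2-3-4, expanding outward from the peak — single-peaked.
Bloc 5 (peak Yilmaz at position 2): ranking walks positions 2-3-4-1, expanding outward from the peak — single-peaked.
Every ranking is single-peaked on this axis.

yes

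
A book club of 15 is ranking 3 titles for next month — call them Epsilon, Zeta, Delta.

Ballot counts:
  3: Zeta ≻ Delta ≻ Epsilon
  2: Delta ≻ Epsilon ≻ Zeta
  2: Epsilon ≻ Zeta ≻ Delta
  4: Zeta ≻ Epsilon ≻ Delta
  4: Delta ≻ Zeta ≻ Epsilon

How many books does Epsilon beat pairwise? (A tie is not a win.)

0

Epsilon against each rival (15 members):
Epsilon vs Zeta: Epsilon preferred on 2+2 = 4 ballots; Zeta wins 11–4.
Epsilon–Delta: Delta 9–6.
Epsilon beats no one; loses to Zeta, Delta — 0 pairwise wins.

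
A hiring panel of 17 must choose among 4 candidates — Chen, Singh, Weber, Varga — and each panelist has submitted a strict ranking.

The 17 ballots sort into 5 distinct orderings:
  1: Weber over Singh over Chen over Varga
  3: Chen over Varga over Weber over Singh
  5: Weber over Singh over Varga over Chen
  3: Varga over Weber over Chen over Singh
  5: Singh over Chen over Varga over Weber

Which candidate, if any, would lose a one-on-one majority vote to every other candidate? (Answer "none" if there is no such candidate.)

Head-to-head results (17 committee members):
Chen vs Singh: Singh, 11–6.
Chen vs Weber: 3+5 = 8 for Chen, 9 for Weber — Weber by 9–8.
Chen vs Varga: Chen preferred on 1+3+5 = 9 ballots; Chen wins 9–8.
Singh–Weber: Weber 12–5.
Singh vs Varga: Singh wins 11–6.
Weber vs Varga: Weber is ranked higher on 1+5 = 6 ballots, Varga on 11. Varga wins 11–6.
Every candidate wins at least one matchup (Chen beats Varga; Singh beats Chen; Weber beats Chen; Varga beats Weber), so there is no Condorcet loser.

none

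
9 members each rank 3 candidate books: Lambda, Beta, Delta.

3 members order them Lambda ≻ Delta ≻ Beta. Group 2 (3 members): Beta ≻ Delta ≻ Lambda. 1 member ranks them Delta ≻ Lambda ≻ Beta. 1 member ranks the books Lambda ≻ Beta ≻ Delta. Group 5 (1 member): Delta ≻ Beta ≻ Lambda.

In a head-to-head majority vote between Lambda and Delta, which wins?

Delta

Ballots ranking Lambda above Delta: 3 + 1 = 4.
Ballots ranking Delta above Lambda: 9 − 4 = 5.
Delta wins the head-to-head 5–4.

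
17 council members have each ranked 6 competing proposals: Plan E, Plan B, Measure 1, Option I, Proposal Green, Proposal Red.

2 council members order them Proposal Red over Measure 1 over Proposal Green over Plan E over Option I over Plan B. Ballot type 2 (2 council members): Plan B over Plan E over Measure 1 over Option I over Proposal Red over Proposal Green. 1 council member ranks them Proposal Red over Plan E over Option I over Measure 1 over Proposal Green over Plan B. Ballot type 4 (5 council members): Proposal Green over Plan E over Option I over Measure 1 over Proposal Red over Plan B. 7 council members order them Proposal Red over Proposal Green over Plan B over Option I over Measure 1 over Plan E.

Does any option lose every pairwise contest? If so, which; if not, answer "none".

none

Pairwise majorities:
Plan E vs Plan B: Plan E is ranked higher on 2+1+5 = 8 ballots, Plan B on 9. Plan B wins 9–8.
Plan E vs Measure 1: Measure 1, 9–8.
Plan E vs Option I: Plan E is ranked higher on 2+2+1+5 = 10 ballots, Option I on 7. Plan E wins 10–7.
Plan E vs Proposal Green: Proposal Green, 14–3.
Plan E vs Proposal Red: Proposal Red, 10–7.
Plan B vs Measure 1: Plan B, 9–8.
Plan B–Option I: Plan B 9–8.
Plan B vs Proposal Green: Proposal Green wins 15–2.
Plan B vs Proposal Red: 2 for Plan B, 15 for Proposal Red — Proposal Red by 15–2.
Measure 1 vs Option I: Measure 1 preferred on 2+2 = 4 ballots; Option I wins 13–4.
Measure 1 vs Proposal Green: Proposal Green, 12–5.
Measure 1–Proposal Red: Proposal Red 10–7.
Option I vs Proposal Green: Option I preferred on 2+1 = 3 ballots; Proposal Green wins 14–3.
Option I–Proposal Red: Proposal Red 10–7.
Proposal Green vs Proposal Red: 5 to 12, Proposal Red.
Every option wins at least one matchup (Plan E beats Option I; Plan B beats Plan E; Measure 1 beats Plan E; Option I beats Measure 1; Proposal Green beats Plan E; Proposal Red beats Plan E), so there is no Condorcet loser.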